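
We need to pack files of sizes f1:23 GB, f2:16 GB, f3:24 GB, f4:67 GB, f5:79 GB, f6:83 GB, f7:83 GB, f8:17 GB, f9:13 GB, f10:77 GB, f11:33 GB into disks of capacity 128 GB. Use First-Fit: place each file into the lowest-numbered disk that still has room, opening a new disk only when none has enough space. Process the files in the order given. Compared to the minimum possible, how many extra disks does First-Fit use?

1

First-Fit: [23,16,24,17,13,33] [67] [79] [83] [83] [77] → 6 disks.
Total size 515 GB; any packing needs at least ⌈515/128⌉ = 5 disks.
An optimal packing achieves that bound: [83,33] [83,24,17] [79,23,16] [77,13] [67] → 5 disks.
Excess: 6 − 5 = 1.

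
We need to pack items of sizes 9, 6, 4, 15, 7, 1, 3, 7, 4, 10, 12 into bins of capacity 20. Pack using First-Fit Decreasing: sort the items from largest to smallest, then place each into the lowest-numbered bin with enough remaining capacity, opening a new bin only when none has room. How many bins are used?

Sorted descending: 15, 12, 10, 9, 7, 7, 6, 4, 4, 3, 1.
bin 1: place 15, 5 left
bin 2: place 12, 8 left
bin 3: place 10, 10 left
bin 3: place 9, 1 left
bin 2: place 7, 1 left
bin 4: place 7, 13 left
bin 4: place 6, 7 left
bin 1: place 4, 1 left
bin 4: place 4, 3 left
bin 4: place 3, 0 left
bin 1: place 1, 0 left
Final bins: [15,4,1] [12,7] [10,9] [7,6,4,3].

4 bins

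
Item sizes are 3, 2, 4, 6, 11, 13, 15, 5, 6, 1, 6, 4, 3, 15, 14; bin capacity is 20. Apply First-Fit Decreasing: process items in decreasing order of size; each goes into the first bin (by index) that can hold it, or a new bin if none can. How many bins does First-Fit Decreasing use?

Sorted descending: 15, 15, 14, 13, 11, 6, 6, 6, 5, 4, 4, 3, 3, 2, 1.
Put 15 in bin 1; 5 remain.
Put 15 in bin 2; 5 remain.
Put 14 in bin 3; 6 remain.
Put 13 in bin 4; 7 remain.
Put 11 in bin 5; 9 remain.
Put 6 in bin 3; 0 remain.
Put 6 in bin 4; 1 remain.
Put 6 in bin 5; 3 remain.
Put 5 in bin 1; 0 remain.
Put 4 in bin 2; 1 remain.
Put 4 in bin 6; 16 remain.
Put 3 in bin 5; 0 remain.
Put 3 in bin 6; 13 remain.
Put 2 in bin 6; 11 remain.
Put 1 in bin 2; 0 remain.

6 bins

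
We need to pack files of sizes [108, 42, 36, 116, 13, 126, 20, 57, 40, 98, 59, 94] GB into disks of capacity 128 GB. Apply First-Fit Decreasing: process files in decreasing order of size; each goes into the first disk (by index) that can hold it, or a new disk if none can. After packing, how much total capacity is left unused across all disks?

87

Sorted descending: 126, 116, 108, 98, 94, 59, 57, 42, 40, 36, 20, 13.
disk 1: place 126 GB, 2 GB left
disk 2: place 116 GB, 12 GB left
disk 3: place 108 GB, 20 GB left
disk 4: place 98 GB, 30 GB left
disk 5: place 94 GB, 34 GB left
disk 6: place 59 GB, 69 GB left
disk 6: place 57 GB, 12 GB left
disk 7: place 42 GB, 86 GB left
disk 7: place 40 GB, 46 GB left
disk 7: place 36 GB, 10 GB left
disk 3: place 20 GB, 0 GB left
disk 4: place 13 GB, 17 GB left
7 disks × 128 GB = 896 GB; used 809 GB; unused 87 GB.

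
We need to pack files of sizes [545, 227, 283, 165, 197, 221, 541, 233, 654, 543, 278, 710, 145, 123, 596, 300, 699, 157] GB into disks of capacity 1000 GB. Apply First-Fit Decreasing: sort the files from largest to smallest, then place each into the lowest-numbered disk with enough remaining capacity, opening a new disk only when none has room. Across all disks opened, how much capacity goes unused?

383

Sorted descending: 710, 699, 654, 596, 545, 543, 541, 300, 283, 278, 233, 227, 221, 197, 165, 157, 145, 123.
710 GB → disk 1 (remaining 290 GB)
699 GB → disk 2 (remaining 301 GB)
654 GB → disk 3 (remaining 346 GB)
596 GB → disk 4 (remaining 404 GB)
545 GB → disk 5 (remaining 455 GB)
543 GB → disk 6 (remaining 457 GB)
541 GB → disk 7 (remaining 459 GB)
300 GB → disk 2 (remaining 1 GB)
283 GB → disk 1 (remaining 7 GB)
278 GB → disk 3 (remaining 68 GB)
233 GB → disk 4 (remaining 171 GB)
227 GB → disk 5 (remaining 228 GB)
221 GB → disk 5 (remaining 7 GB)
197 GB → disk 6 (remaining 260 GB)
165 GB → disk 4 (remaining 6 GB)
157 GB → disk 6 (remaining 103 GB)
145 GB → disk 7 (remaining 314 GB)
123 GB → disk 7 (remaining 191 GB)
7 disks × 1000 GB = 7000 GB; used 6617 GB; unused 383 GB.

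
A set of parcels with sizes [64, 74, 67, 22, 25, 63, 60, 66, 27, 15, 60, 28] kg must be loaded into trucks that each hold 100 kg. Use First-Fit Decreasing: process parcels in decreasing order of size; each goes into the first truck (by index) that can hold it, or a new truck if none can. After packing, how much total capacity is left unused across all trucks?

Sorted descending: 74, 67, 66, 64, 63, 60, 60, 28, 27, 25, 22, 15.
truck 1: place 74 kg, 26 kg left
truck 2: place 67 kg, 33 kg left
truck 3: place 66 kg, 34 kg left
truck 4: place 64 kg, 36 kg left
truck 5: place 63 kg, 37 kg left
truck 6: place 60 kg, 40 kg left
truck 7: place 60 kg, 40 kg left
truck 2: place 28 kg, 5 kg left
truck 3: place 27 kg, 7 kg left
truck 1: place 25 kg, 1 kg left
truck 4: place 22 kg, 14 kg left
truck 5: place 15 kg, 22 kg left
7 trucks × 100 kg = 700 kg; used 571 kg; unused 129 kg.

129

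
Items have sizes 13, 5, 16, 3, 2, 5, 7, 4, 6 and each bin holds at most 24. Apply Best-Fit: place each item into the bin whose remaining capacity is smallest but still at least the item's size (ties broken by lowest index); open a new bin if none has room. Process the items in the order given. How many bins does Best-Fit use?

3 bins

13 → bin 1 (remaining 11)
5 → bin 1 (remaining 6)
16 → bin 2 (remaining 8)
3 → bin 1 (remaining 3)
2 → bin 1 (remaining 1)
5 → bin 2 (remaining 3)
7 → bin 3 (remaining 17)
4 → bin 3 (remaining 13)
6 → bin 3 (remaining 7)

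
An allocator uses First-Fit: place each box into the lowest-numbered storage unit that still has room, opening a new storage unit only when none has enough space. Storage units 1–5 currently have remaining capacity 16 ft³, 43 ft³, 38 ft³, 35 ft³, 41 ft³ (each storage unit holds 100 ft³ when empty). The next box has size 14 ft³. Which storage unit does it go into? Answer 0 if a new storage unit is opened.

Storage units with room: storage unit 1 (16 ft³), storage unit 2 (43 ft³), storage unit 3 (38 ft³), storage unit 4 (35 ft³), storage unit 5 (41 ft³).
The first with room is storage unit 1.

1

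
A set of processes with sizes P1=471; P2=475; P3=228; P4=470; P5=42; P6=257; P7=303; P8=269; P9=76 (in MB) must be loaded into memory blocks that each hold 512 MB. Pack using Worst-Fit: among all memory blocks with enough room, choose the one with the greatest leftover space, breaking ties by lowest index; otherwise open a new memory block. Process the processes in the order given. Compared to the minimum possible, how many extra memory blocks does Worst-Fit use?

1

Worst-Fit: [471] [475] [228,42] [470] [257,76] [303] [269] → 7 memory blocks.
Total size 2591 MB; any packing needs at least ⌈2591/512⌉ = 6 memory blocks.
An optimal packing achieves that bound: [475] [471] [470,42] [303,76] [269,228] [257] → 6 memory blocks.
Excess: 7 − 6 = 1.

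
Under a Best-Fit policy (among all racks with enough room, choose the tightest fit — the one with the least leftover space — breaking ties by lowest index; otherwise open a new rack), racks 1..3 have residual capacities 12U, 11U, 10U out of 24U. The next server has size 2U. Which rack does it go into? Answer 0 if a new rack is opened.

Racks with room: rack 1 (12U), rack 2 (11U), rack 3 (10U).
Tightest fit is rack 3 with 10U free.

3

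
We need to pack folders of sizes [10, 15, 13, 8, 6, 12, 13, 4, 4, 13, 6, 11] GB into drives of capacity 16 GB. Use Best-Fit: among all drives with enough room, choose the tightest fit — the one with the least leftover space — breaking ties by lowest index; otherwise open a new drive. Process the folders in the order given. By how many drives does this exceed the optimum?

Best-Fit: [10,6] [15] [13] [8,4] [12,4] [13] [13] [6] [11] → 9 drives.
Total size 115 GB; any packing needs at least ⌈115/16⌉ = 8 drives.
An optimal packing achieves that bound: [15] [13] [13] [13] [12,4] [11,4] [10,6] [8,6] → 8 drives.
Excess: 9 − 8 = 1.

1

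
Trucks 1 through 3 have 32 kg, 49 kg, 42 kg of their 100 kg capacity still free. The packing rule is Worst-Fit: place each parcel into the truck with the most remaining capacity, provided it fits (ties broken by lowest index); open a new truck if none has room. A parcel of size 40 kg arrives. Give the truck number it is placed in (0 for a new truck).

2

Trucks with room: truck 2 (49 kg), truck 3 (42 kg).
Most room is truck 2 with 49 kg free.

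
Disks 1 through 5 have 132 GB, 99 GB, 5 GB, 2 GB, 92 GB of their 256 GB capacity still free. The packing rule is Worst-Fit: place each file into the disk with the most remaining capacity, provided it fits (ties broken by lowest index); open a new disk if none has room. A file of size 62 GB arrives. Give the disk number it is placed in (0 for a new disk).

Disks with room: disk 1 (132 GB), disk 2 (99 GB), disk 5 (92 GB).
Most room is disk 1 with 132 GB free.

1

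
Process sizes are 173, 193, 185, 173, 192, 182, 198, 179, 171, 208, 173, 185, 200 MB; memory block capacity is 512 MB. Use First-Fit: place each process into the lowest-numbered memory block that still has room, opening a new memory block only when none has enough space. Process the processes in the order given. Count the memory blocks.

7 memory blocks

173 MB → memory block 1 (remaining 339 MB)
193 MB → memory block 1 (remaining 146 MB)
185 MB → memory block 2 (remaining 327 MB)
173 MB → memory block 2 (remaining 154 MB)
192 MB → memory block 3 (remaining 320 MB)
182 MB → memory block 3 (remaining 138 MB)
198 MB → memory block 4 (remaining 314 MB)
179 MB → memory block 4 (remaining 135 MB)
171 MB → memory block 5 (remaining 341 MB)
208 MB → memory block 5 (remaining 133 MB)
173 MB → memory block 6 (remaining 339 MB)
185 MB → memory block 6 (remaining 154 MB)
200 MB → memory block 7 (remaining 312 MB)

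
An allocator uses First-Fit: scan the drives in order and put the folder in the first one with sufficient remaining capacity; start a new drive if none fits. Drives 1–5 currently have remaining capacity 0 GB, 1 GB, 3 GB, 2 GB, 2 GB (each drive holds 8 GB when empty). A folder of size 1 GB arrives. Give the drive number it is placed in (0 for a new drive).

Drives with room: drive 2 (1 GB), drive 3 (3 GB), drive 4 (2 GB), drive 5 (2 GB).
The first with room is drive 2.

2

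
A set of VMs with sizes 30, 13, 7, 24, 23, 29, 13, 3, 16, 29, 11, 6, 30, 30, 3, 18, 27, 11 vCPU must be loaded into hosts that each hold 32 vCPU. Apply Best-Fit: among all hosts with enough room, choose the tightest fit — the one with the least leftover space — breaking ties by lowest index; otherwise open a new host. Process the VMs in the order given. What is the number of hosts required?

Put 30 vCPU in host 1; 2 vCPU remain.
Put 13 vCPU in host 2; 19 vCPU remain.
Put 7 vCPU in host 2; 12 vCPU remain.
Put 24 vCPU in host 3; 8 vCPU remain.
Put 23 vCPU in host 4; 9 vCPU remain.
Put 29 vCPU in host 5; 3 vCPU remain.
Put 13 vCPU in host 6; 19 vCPU remain.
Put 3 vCPU in host 5; 0 vCPU remain.
Put 16 vCPU in host 6; 3 vCPU remain.
Put 29 vCPU in host 7; 3 vCPU remain.
Put 11 vCPU in host 2; 1 vCPU remain.
Put 6 vCPU in host 3; 2 vCPU remain.
Put 30 vCPU in host 8; 2 vCPU remain.
Put 30 vCPU in host 9; 2 vCPU remain.
Put 3 vCPU in host 6; 0 vCPU remain.
Put 18 vCPU in host 10; 14 vCPU remain.
Put 27 vCPU in host 11; 5 vCPU remain.
Put 11 vCPU in host 10; 3 vCPU remain.

11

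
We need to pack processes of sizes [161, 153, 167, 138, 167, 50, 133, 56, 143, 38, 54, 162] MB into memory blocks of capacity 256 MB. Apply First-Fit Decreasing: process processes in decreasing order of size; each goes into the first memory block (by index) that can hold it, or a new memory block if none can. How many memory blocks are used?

8 memory blocks

Sorted descending: 167, 167, 162, 161, 153, 143, 138, 133, 56, 54, 50, 38.
167 MB → memory block 1 (remaining 89 MB)
167 MB → memory block 2 (remaining 89 MB)
162 MB → memory block 3 (remaining 94 MB)
161 MB → memory block 4 (remaining 95 MB)
153 MB → memory block 5 (remaining 103 MB)
143 MB → memory block 6 (remaining 113 MB)
138 MB → memory block 7 (remaining 118 MB)
133 MB → memory block 8 (remaining 123 MB)
56 MB → memory block 1 (remaining 33 MB)
54 MB → memory block 2 (remaining 35 MB)
50 MB → memory block 3 (remaining 44 MB)
38 MB → memory block 3 (remaining 6 MB)
Final memory blocks: [167,56] [167,54] [162,50,38] [161] [153] [143] [138] [133].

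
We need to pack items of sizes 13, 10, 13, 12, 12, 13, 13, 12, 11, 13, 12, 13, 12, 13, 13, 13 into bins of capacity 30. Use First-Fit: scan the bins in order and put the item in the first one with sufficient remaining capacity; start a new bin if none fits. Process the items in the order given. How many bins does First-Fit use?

8

bin 1: place 13, 17 left
bin 1: place 10, 7 left
bin 2: place 13, 17 left
bin 2: place 12, 5 left
bin 3: place 12, 18 left
bin 3: place 13, 5 left
bin 4: place 13, 17 left
bin 4: place 12, 5 left
bin 5: place 11, 19 left
bin 5: place 13, 6 left
bin 6: place 12, 18 left
bin 6: place 13, 5 left
bin 7: place 12, 18 left
bin 7: place 13, 5 left
bin 8: place 13, 17 left
bin 8: place 13, 4 left
Final bins: [13,10] [13,12] [12,13] [13,12] [11,13] [12,13] [12,13] [13,13].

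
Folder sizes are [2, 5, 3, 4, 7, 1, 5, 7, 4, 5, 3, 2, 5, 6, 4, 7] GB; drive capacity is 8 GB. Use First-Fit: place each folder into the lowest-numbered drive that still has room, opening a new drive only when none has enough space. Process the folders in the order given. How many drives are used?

Put 2 GB in drive 1; 6 GB remain.
Put 5 GB in drive 1; 1 GB remain.
Put 3 GB in drive 2; 5 GB remain.
Put 4 GB in drive 2; 1 GB remain.
Put 7 GB in drive 3; 1 GB remain.
Put 1 GB in drive 1; 0 GB remain.
Put 5 GB in drive 4; 3 GB remain.
Put 7 GB in drive 5; 1 GB remain.
Put 4 GB in drive 6; 4 GB remain.
Put 5 GB in drive 7; 3 GB remain.
Put 3 GB in drive 4; 0 GB remain.
Put 2 GB in drive 6; 2 GB remain.
Put 5 GB in drive 8; 3 GB remain.
Put 6 GB in drive 9; 2 GB remain.
Put 4 GB in drive 10; 4 GB remain.
Put 7 GB in drive 11; 1 GB remain.
Final drives: [2,5,1] [3,4] [7] [5,3] [7] [4,2] [5] [5] [6] [4] [7].

11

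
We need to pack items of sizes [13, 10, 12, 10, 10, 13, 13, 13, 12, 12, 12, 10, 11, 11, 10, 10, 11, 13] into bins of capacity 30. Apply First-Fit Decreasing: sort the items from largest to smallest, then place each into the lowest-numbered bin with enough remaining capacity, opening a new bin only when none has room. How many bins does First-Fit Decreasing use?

Sorted descending: 13, 13, 13, 13, 13, 12, 12, 12, 12, 11, 11, 11, 10, 10, 10, 10, 10, 10.
Put 13 in bin 1; 17 remain.
Put 13 in bin 1; 4 remain.
Put 13 in bin 2; 17 remain.
Put 13 in bin 2; 4 remain.
Put 13 in bin 3; 17 remain.
Put 12 in bin 3; 5 remain.
Put 12 in bin 4; 18 remain.
Put 12 in bin 4; 6 remain.
Put 12 in bin 5; 18 remain.
Put 11 in bin 5; 7 remain.
Put 11 in bin 6; 19 remain.
Put 11 in bin 6; 8 remain.
Put 10 in bin 7; 20 remain.
Put 10 in bin 7; 10 remain.
Put 10 in bin 7; 0 remain.
Put 10 in bin 8; 20 remain.
Put 10 in bin 8; 10 remain.
Put 10 in bin 8; 0 remain.
Final bins: [13,13] [13,13] [13,12] [12,12] [12,11] [11,11] [10,10,10] [10,10,10].

8 bins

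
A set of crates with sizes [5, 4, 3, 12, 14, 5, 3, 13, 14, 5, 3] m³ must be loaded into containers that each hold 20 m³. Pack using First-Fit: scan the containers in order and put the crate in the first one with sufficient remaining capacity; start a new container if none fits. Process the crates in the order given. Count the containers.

5

Put 5 m³ in container 1; 15 m³ remain.
Put 4 m³ in container 1; 11 m³ remain.
Put 3 m³ in container 1; 8 m³ remain.
Put 12 m³ in container 2; 8 m³ remain.
Put 14 m³ in container 3; 6 m³ remain.
Put 5 m³ in container 1; 3 m³ remain.
Put 3 m³ in container 1; 0 m³ remain.
Put 13 m³ in container 4; 7 m³ remain.
Put 14 m³ in container 5; 6 m³ remain.
Put 5 m³ in container 2; 3 m³ remain.
Put 3 m³ in container 2; 0 m³ remain.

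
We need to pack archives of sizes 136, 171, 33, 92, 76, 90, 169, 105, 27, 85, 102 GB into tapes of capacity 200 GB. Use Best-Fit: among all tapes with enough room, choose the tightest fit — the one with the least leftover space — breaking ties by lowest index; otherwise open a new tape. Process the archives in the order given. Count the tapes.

Put 136 GB in tape 1; 64 GB remain.
Put 171 GB in tape 2; 29 GB remain.
Put 33 GB in tape 1; 31 GB remain.
Put 92 GB in tape 3; 108 GB remain.
Put 76 GB in tape 3; 32 GB remain.
Put 90 GB in tape 4; 110 GB remain.
Put 169 GB in tape 5; 31 GB remain.
Put 105 GB in tape 4; 5 GB remain.
Put 27 GB in tape 2; 2 GB remain.
Put 85 GB in tape 6; 115 GB remain.
Put 102 GB in tape 6; 13 GB remain.
Final tapes: [136,33] [171,27] [92,76] [90,105] [169] [85,102].

6 tapes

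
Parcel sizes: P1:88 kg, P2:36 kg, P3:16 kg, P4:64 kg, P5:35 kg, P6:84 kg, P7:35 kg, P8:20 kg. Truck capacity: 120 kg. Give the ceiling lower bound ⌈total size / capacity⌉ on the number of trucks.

Total size = 88 + 36 + 16 + 64 + 35 + 84 + 35 + 20 = 378 kg.
⌈378 / 120⌉ = 4.

4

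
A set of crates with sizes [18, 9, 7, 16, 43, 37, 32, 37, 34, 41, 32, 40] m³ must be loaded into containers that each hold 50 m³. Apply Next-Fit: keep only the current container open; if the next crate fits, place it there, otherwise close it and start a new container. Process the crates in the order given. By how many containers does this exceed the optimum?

1

Next-Fit: [18,9,7,16] [43] [37] [32] [37] [34] [41] [32] [40] → 9 containers.
8 crates exceed 25 m³ (half the capacity), and no two of those can share a container, so at least 8 containers are needed.
An optimal packing achieves that bound: [43,7] [41,9] [40] [37] [37] [34,16] [32,18] [32] → 8 containers.
Excess: 9 − 8 = 1.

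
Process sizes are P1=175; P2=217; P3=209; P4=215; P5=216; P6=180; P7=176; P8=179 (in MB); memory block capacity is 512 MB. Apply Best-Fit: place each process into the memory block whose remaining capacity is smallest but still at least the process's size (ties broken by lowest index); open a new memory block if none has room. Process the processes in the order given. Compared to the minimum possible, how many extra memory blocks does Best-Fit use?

0

Best-Fit: [175,217] [209,215] [216,180] [176,179] → 4 memory blocks.
Total size 1567 MB; any packing needs at least ⌈1567/512⌉ = 4 memory blocks.
So 4 is already optimal.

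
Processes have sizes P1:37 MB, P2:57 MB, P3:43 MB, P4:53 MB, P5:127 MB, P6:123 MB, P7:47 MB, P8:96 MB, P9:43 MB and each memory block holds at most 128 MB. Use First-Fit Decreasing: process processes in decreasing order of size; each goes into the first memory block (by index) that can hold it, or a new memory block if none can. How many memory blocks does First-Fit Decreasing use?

6 memory blocks

Sorted descending: 127, 123, 96, 57, 53, 47, 43, 43, 37.
127 MB → memory block 1 (remaining 1 MB)
123 MB → memory block 2 (remaining 5 MB)
96 MB → memory block 3 (remaining 32 MB)
57 MB → memory block 4 (remaining 71 MB)
53 MB → memory block 4 (remaining 18 MB)
47 MB → memory block 5 (remaining 81 MB)
43 MB → memory block 5 (remaining 38 MB)
43 MB → memory block 6 (remaining 85 MB)
37 MB → memory block 5 (remaining 1 MB)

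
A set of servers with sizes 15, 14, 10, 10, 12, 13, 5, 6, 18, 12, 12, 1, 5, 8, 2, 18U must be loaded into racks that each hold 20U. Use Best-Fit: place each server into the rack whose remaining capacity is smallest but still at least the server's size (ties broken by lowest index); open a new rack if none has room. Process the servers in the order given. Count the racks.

Put 15U in rack 1; 5U remain.
Put 14U in rack 2; 6U remain.
Put 10U in rack 3; 10U remain.
Put 10U in rack 3; 0U remain.
Put 12U in rack 4; 8U remain.
Put 13U in rack 5; 7U remain.
Put 5U in rack 1; 0U remain.
Put 6U in rack 2; 0U remain.
Put 18U in rack 6; 2U remain.
Put 12U in rack 7; 8U remain.
Put 12U in rack 8; 8U remain.
Put 1U in rack 6; 1U remain.
Put 5U in rack 5; 2U remain.
Put 8U in rack 4; 0U remain.
Put 2U in rack 5; 0U remain.
Put 18U in rack 9; 2U remain.
Final racks: [15,5] [14,6] [10,10] [12,8] [13,5,2] [18,1] [12] [12] [18].

9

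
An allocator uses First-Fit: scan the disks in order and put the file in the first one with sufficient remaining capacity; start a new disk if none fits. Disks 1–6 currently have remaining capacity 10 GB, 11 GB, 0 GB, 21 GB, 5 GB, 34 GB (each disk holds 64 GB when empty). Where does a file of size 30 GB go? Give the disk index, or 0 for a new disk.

Disks with room: disk 6 (34 GB).
The first with room is disk 6.

6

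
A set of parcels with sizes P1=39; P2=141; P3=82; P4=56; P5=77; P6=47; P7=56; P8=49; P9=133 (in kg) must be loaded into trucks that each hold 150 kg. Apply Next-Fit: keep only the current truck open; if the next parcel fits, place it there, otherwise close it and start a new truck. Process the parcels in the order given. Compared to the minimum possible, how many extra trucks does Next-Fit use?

Next-Fit: [39] [141] [82,56] [77,47] [56,49] [133] → 6 trucks.
Total size 680 kg; any packing needs at least ⌈680/150⌉ = 5 trucks.
An optimal packing achieves that bound: [141] [133] [82,56] [77,56] [49,47,39] → 5 trucks.
Excess: 6 − 5 = 1.

1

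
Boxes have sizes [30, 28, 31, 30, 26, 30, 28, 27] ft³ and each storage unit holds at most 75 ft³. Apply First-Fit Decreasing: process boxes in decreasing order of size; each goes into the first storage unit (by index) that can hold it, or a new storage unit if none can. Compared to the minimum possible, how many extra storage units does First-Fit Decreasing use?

First-Fit Decreasing: [31,30] [30,30] [28,28] [27,26] → 4 storage units.
Total size 230 ft³; any packing needs at least ⌈230/75⌉ = 4 storage units.
So 4 is already optimal.

0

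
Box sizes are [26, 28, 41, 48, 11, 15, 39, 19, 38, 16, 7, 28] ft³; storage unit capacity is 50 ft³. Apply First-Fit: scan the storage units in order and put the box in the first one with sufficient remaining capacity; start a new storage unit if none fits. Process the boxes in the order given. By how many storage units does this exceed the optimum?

1

First-Fit: [26,11,7] [28,15] [41] [48] [39] [19,16] [38] [28] → 8 storage units.
Total size 316 ft³; any packing needs at least ⌈316/50⌉ = 7 storage units.
An optimal packing achieves that bound: [48] [41,7] [39,11] [38] [28,19] [28,16] [26,15] → 7 storage units.
Excess: 8 − 7 = 1.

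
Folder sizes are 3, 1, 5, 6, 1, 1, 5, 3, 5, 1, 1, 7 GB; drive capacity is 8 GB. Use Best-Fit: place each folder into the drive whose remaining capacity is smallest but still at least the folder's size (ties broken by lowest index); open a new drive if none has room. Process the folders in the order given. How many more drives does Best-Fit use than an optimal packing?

1

Best-Fit: [3,1] [5,3] [6,1,1] [5,1,1] [5] [7] → 6 drives.
Total size 39 GB; any packing needs at least ⌈39/8⌉ = 5 drives.
An optimal packing achieves that bound: [7,1] [6,1,1] [5,3] [5,3] [5,1,1] → 5 drives.
Excess: 6 − 5 = 1.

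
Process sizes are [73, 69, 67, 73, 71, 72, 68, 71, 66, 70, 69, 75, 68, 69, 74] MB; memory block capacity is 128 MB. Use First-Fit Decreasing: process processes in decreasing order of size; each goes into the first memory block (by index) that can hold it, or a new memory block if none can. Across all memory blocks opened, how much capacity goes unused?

865

Sorted descending: 75, 74, 73, 73, 72, 71, 71, 70, 69, 69, 69, 68, 68, 67, 66.
Put 75 MB in memory block 1; 53 MB remain.
Put 74 MB in memory block 2; 54 MB remain.
Put 73 MB in memory block 3; 55 MB remain.
Put 73 MB in memory block 4; 55 MB remain.
Put 72 MB in memory block 5; 56 MB remain.
Put 71 MB in memory block 6; 57 MB remain.
Put 71 MB in memory block 7; 57 MB remain.
Put 70 MB in memory block 8; 58 MB remain.
Put 69 MB in memory block 9; 59 MB remain.
Put 69 MB in memory block 10; 59 MB remain.
Put 69 MB in memory block 11; 59 MB remain.
Put 68 MB in memory block 12; 60 MB remain.
Put 68 MB in memory block 13; 60 MB remain.
Put 67 MB in memory block 14; 61 MB remain.
Put 66 MB in memory block 15; 62 MB remain.
15 memory blocks × 128 MB = 1920 MB; used 1055 MB; unused 865 MB.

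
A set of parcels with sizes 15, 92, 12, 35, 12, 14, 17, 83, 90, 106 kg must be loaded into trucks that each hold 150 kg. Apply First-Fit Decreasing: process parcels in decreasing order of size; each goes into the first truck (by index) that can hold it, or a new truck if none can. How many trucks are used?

4

Sorted descending: 106, 92, 90, 83, 35, 17, 15, 14, 12, 12.
Put 106 kg in truck 1; 44 kg remain.
Put 92 kg in truck 2; 58 kg remain.
Put 90 kg in truck 3; 60 kg remain.
Put 83 kg in truck 4; 67 kg remain.
Put 35 kg in truck 1; 9 kg remain.
Put 17 kg in truck 2; 41 kg remain.
Put 15 kg in truck 2; 26 kg remain.
Put 14 kg in truck 2; 12 kg remain.
Put 12 kg in truck 2; 0 kg remain.
Put 12 kg in truck 3; 48 kg remain.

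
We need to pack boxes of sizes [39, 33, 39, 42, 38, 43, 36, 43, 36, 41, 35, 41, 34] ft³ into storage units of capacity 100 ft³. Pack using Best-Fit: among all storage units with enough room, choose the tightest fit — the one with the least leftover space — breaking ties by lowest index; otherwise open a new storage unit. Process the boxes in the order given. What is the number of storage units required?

Put 39 ft³ in storage unit 1; 61 ft³ remain.
Put 33 ft³ in storage unit 1; 28 ft³ remain.
Put 39 ft³ in storage unit 2; 61 ft³ remain.
Put 42 ft³ in storage unit 2; 19 ft³ remain.
Put 38 ft³ in storage unit 3; 62 ft³ remain.
Put 43 ft³ in storage unit 3; 19 ft³ remain.
Put 36 ft³ in storage unit 4; 64 ft³ remain.
Put 43 ft³ in storage unit 4; 21 ft³ remain.
Put 36 ft³ in storage unit 5; 64 ft³ remain.
Put 41 ft³ in storage unit 5; 23 ft³ remain.
Put 35 ft³ in storage unit 6; 65 ft³ remain.
Put 41 ft³ in storage unit 6; 24 ft³ remain.
Put 34 ft³ in storage unit 7; 66 ft³ remain.

7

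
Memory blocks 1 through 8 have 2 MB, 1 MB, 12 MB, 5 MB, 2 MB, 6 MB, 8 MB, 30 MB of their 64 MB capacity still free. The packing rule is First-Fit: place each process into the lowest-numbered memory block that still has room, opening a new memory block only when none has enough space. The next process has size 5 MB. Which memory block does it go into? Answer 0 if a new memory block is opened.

Memory blocks with room: memory block 3 (12 MB), memory block 4 (5 MB), memory block 6 (6 MB), memory block 7 (8 MB), memory block 8 (30 MB).
The first with room is memory block 3.

3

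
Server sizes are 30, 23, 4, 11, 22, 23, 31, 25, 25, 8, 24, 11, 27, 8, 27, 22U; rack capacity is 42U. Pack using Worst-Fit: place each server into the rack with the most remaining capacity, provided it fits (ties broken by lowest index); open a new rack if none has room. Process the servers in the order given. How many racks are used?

11

30U → rack 1 (remaining 12U)
23U → rack 2 (remaining 19U)
4U → rack 2 (remaining 15U)
11U → rack 2 (remaining 4U)
22U → rack 3 (remaining 20U)
23U → rack 4 (remaining 19U)
31U → rack 5 (remaining 11U)
25U → rack 6 (remaining 17U)
25U → rack 7 (remaining 17U)
8U → rack 3 (remaining 12U)
24U → rack 8 (remaining 18U)
11U → rack 4 (remaining 8U)
27U → rack 9 (remaining 15U)
8U → rack 8 (remaining 10U)
27U → rack 10 (remaining 15U)
22U → rack 11 (remaining 20U)
Final racks: [30] [23,4,11] [22,8] [23,11] [31] [25] [25] [24,8] [27] [27] [22].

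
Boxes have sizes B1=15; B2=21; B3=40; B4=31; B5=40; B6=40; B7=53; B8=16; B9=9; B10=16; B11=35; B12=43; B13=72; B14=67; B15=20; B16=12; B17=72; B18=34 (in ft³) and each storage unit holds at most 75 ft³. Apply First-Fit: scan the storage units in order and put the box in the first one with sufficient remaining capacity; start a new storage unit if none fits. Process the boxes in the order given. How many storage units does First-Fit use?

Put B1 (15 ft³) in storage unit 1; 60 ft³ remain.
Put B2 (21 ft³) in storage unit 1; 39 ft³ remain.
Put B3 (40 ft³) in storage unit 2; 35 ft³ remain.
Put B4 (31 ft³) in storage unit 1; 8 ft³ remain.
Put B5 (40 ft³) in storage unit 3; 35 ft³ remain.
Put B6 (40 ft³) in storage unit 4; 35 ft³ remain.
Put B7 (53 ft³) in storage unit 5; 22 ft³ remain.
Put B8 (16 ft³) in storage unit 2; 19 ft³ remain.
Put B9 (9 ft³) in storage unit 2; 10 ft³ remain.
Put B10 (16 ft³) in storage unit 3; 19 ft³ remain.
Put B11 (35 ft³) in storage unit 4; 0 ft³ remain.
Put B12 (43 ft³) in storage unit 6; 32 ft³ remain.
Put B13 (72 ft³) in storage unit 7; 3 ft³ remain.
Put B14 (67 ft³) in storage unit 8; 8 ft³ remain.
Put B15 (20 ft³) in storage unit 5; 2 ft³ remain.
Put B16 (12 ft³) in storage unit 3; 7 ft³ remain.
Put B17 (72 ft³) in storage unit 9; 3 ft³ remain.
Put B18 (34 ft³) in storage unit 10; 41 ft³ remain.
Final storage units: [15,21,31] [40,16,9] [40,16,12] [40,35] [53,20] [43] [72] [67] [72] [34].

10 storage units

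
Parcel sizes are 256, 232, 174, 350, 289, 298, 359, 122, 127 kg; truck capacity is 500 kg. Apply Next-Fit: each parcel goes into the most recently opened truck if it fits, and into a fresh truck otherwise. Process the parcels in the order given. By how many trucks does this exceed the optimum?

Next-Fit: [256,232] [174] [350] [289] [298] [359,122] [127] → 7 trucks.
Total size 2207 kg; any packing needs at least ⌈2207/500⌉ = 5 trucks.
An optimal packing achieves that bound: [359,127] [350,122] [298,174] [289] [256,232] → 5 trucks.
Excess: 7 − 5 = 2.

2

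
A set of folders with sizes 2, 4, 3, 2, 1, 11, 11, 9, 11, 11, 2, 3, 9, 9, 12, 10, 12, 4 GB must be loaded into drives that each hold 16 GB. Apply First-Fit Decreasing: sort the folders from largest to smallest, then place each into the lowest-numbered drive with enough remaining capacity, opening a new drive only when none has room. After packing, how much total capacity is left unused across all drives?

Sorted descending: 12, 12, 11, 11, 11, 11, 10, 9, 9, 9, 4, 4, 3, 3, 2, 2, 2, 1.
drive 1: place 12 GB, 4 GB left
drive 2: place 12 GB, 4 GB left
drive 3: place 11 GB, 5 GB left
drive 4: place 11 GB, 5 GB left
drive 5: place 11 GB, 5 GB left
drive 6: place 11 GB, 5 GB left
drive 7: place 10 GB, 6 GB left
drive 8: place 9 GB, 7 GB left
drive 9: place 9 GB, 7 GB left
drive 10: place 9 GB, 7 GB left
drive 1: place 4 GB, 0 GB left
drive 2: place 4 GB, 0 GB left
drive 3: place 3 GB, 2 GB left
drive 4: place 3 GB, 2 GB left
drive 3: place 2 GB, 0 GB left
drive 4: place 2 GB, 0 GB left
drive 5: place 2 GB, 3 GB left
drive 5: place 1 GB, 2 GB left
10 drives × 16 GB = 160 GB; used 126 GB; unused 34 GB.

34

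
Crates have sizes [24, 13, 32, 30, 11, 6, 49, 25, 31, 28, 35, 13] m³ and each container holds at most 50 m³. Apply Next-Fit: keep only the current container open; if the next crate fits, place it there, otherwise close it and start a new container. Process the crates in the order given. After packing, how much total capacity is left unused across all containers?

103

container 1: place 24 m³, 26 m³ left
container 1: place 13 m³, 13 m³ left
container 2: place 32 m³, 18 m³ left
container 3: place 30 m³, 20 m³ left
container 3: place 11 m³, 9 m³ left
container 3: place 6 m³, 3 m³ left
container 4: place 49 m³, 1 m³ left
container 5: place 25 m³, 25 m³ left
container 6: place 31 m³, 19 m³ left
container 7: place 28 m³, 22 m³ left
container 8: place 35 m³, 15 m³ left
container 8: place 13 m³, 2 m³ left
8 containers × 50 m³ = 400 m³; used 297 m³; unused 103 m³.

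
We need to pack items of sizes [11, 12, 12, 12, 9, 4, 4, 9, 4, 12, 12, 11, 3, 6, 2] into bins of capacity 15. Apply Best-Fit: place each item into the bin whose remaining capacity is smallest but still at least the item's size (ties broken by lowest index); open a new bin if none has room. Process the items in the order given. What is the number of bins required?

10

bin 1: place 11, 4 left
bin 2: place 12, 3 left
bin 3: place 12, 3 left
bin 4: place 12, 3 left
bin 5: place 9, 6 left
bin 1: place 4, 0 left
bin 5: place 4, 2 left
bin 6: place 9, 6 left
bin 6: place 4, 2 left
bin 7: place 12, 3 left
bin 8: place 12, 3 left
bin 9: place 11, 4 left
bin 2: place 3, 0 left
bin 10: place 6, 9 left
bin 5: place 2, 0 left
Final bins: [11,4] [12,3] [12] [12] [9,4,2] [9,4] [12] [12] [11] [6].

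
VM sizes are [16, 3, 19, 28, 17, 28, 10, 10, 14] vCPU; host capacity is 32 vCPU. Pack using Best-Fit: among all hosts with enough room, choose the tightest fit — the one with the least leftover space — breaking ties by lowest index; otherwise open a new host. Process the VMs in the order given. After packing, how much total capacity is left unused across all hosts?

host 1: place 16 vCPU, 16 vCPU left
host 1: place 3 vCPU, 13 vCPU left
host 2: place 19 vCPU, 13 vCPU left
host 3: place 28 vCPU, 4 vCPU left
host 4: place 17 vCPU, 15 vCPU left
host 5: place 28 vCPU, 4 vCPU left
host 1: place 10 vCPU, 3 vCPU left
host 2: place 10 vCPU, 3 vCPU left
host 4: place 14 vCPU, 1 vCPU left
5 hosts × 32 vCPU = 160 vCPU; used 145 vCPU; unused 15 vCPU.

15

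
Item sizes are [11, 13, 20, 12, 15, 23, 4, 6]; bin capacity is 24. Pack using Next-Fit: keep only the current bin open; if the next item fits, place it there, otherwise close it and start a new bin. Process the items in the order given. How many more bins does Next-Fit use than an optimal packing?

Next-Fit: [11,13] [20] [12] [15] [23] [4,6] → 6 bins.
Total size 104; any packing needs at least ⌈104/24⌉ = 5 bins.
An optimal packing achieves that bound: [23] [20,4] [15,6] [13,11] [12] → 5 bins.
Excess: 6 − 5 = 1.

1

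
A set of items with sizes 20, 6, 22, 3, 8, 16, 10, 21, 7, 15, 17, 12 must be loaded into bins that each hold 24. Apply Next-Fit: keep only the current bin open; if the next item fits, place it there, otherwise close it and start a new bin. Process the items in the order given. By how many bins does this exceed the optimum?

Next-Fit: [20] [6] [22] [3,8] [16] [10] [21] [7,15] [17] [12] → 10 bins.
Total size 157; any packing needs at least ⌈157/24⌉ = 7 bins.
An optimal packing achieves that bound: [22] [21,3] [20] [17,7] [16,8] [15,6] [12,10] → 7 bins.
Excess: 10 − 7 = 3.

3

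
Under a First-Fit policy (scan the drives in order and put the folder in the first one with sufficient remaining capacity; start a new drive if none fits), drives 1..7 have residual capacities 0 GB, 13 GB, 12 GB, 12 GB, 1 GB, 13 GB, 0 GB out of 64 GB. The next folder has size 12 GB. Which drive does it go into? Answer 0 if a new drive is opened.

Drives with room: drive 2 (13 GB), drive 3 (12 GB), drive 4 (12 GB), drive 6 (13 GB).
The first with room is drive 2.

2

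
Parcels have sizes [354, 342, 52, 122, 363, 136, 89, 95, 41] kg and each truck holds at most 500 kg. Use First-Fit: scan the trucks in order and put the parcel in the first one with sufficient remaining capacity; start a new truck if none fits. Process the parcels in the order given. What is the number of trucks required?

354 kg → truck 1 (remaining 146 kg)
342 kg → truck 2 (remaining 158 kg)
52 kg → truck 1 (remaining 94 kg)
122 kg → truck 2 (remaining 36 kg)
363 kg → truck 3 (remaining 137 kg)
136 kg → truck 3 (remaining 1 kg)
89 kg → truck 1 (remaining 5 kg)
95 kg → truck 4 (remaining 405 kg)
41 kg → truck 4 (remaining 364 kg)
Final trucks: [354,52,89] [342,122] [363,136] [95,41].

4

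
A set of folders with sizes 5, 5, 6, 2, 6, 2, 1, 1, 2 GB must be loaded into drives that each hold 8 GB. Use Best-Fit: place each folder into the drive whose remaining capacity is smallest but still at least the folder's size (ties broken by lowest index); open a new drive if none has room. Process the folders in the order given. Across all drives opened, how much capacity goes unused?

5 GB → drive 1 (remaining 3 GB)
5 GB → drive 2 (remaining 3 GB)
6 GB → drive 3 (remaining 2 GB)
2 GB → drive 3 (remaining 0 GB)
6 GB → drive 4 (remaining 2 GB)
2 GB → drive 4 (remaining 0 GB)
1 GB → drive 1 (remaining 2 GB)
1 GB → drive 1 (remaining 1 GB)
2 GB → drive 2 (remaining 1 GB)
4 drives × 8 GB = 32 GB; used 30 GB; unused 2 GB.

2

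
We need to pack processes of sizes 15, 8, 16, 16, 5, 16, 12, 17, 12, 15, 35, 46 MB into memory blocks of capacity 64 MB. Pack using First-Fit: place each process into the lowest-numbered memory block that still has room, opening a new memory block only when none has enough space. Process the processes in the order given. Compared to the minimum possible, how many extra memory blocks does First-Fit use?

0

First-Fit: [15,8,16,16,5] [16,12,17,12] [15,35] [46] → 4 memory blocks.
Total size 213 MB; any packing needs at least ⌈213/64⌉ = 4 memory blocks.
So 4 is already optimal.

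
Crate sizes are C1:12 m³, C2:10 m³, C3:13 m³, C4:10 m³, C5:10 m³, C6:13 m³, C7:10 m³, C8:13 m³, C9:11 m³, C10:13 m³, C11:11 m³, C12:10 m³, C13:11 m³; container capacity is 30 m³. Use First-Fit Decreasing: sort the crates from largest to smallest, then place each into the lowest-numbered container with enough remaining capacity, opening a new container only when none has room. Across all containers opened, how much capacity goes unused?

Sorted descending: 13, 13, 13, 13, 12, 11, 11, 11, 10, 10, 10, 10, 10.
container 1: place 13 m³, 17 m³ left
container 1: place 13 m³, 4 m³ left
container 2: place 13 m³, 17 m³ left
container 2: place 13 m³, 4 m³ left
container 3: place 12 m³, 18 m³ left
container 3: place 11 m³, 7 m³ left
container 4: place 11 m³, 19 m³ left
container 4: place 11 m³, 8 m³ left
container 5: place 10 m³, 20 m³ left
container 5: place 10 m³, 10 m³ left
container 5: place 10 m³, 0 m³ left
container 6: place 10 m³, 20 m³ left
container 6: place 10 m³, 10 m³ left
6 containers × 30 m³ = 180 m³; used 147 m³; unused 33 m³.

33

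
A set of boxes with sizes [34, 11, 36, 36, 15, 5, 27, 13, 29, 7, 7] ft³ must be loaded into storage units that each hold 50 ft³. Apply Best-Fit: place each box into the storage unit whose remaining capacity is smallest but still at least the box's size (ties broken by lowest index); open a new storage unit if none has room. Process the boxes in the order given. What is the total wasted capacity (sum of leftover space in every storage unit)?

30

34 ft³ → storage unit 1 (remaining 16 ft³)
11 ft³ → storage unit 1 (remaining 5 ft³)
36 ft³ → storage unit 2 (remaining 14 ft³)
36 ft³ → storage unit 3 (remaining 14 ft³)
15 ft³ → storage unit 4 (remaining 35 ft³)
5 ft³ → storage unit 1 (remaining 0 ft³)
27 ft³ → storage unit 4 (remaining 8 ft³)
13 ft³ → storage unit 2 (remaining 1 ft³)
29 ft³ → storage unit 5 (remaining 21 ft³)
7 ft³ → storage unit 4 (remaining 1 ft³)
7 ft³ → storage unit 3 (remaining 7 ft³)
5 storage units × 50 ft³ = 250 ft³; used 220 ft³; unused 30 ft³.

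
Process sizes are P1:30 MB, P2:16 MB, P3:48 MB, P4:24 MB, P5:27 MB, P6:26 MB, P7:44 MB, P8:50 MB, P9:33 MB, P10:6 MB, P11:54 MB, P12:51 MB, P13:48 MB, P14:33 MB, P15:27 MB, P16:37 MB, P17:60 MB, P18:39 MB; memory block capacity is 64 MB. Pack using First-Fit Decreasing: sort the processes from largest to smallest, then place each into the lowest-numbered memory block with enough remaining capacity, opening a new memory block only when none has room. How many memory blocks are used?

12

Sorted descending: 60, 54, 51, 50, 48, 48, 44, 39, 37, 33, 33, 30, 27, 27, 26, 24, 16, 6.
Put 60 MB in memory block 1; 4 MB remain.
Put 54 MB in memory block 2; 10 MB remain.
Put 51 MB in memory block 3; 13 MB remain.
Put 50 MB in memory block 4; 14 MB remain.
Put 48 MB in memory block 5; 16 MB remain.
Put 48 MB in memory block 6; 16 MB remain.
Put 44 MB in memory block 7; 20 MB remain.
Put 39 MB in memory block 8; 25 MB remain.
Put 37 MB in memory block 9; 27 MB remain.
Put 33 MB in memory block 10; 31 MB remain.
Put 33 MB in memory block 11; 31 MB remain.
Put 30 MB in memory block 10; 1 MB remain.
Put 27 MB in memory block 9; 0 MB remain.
Put 27 MB in memory block 11; 4 MB remain.
Put 26 MB in memory block 12; 38 MB remain.
Put 24 MB in memory block 8; 1 MB remain.
Put 16 MB in memory block 5; 0 MB remain.
Put 6 MB in memory block 2; 4 MB remain.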